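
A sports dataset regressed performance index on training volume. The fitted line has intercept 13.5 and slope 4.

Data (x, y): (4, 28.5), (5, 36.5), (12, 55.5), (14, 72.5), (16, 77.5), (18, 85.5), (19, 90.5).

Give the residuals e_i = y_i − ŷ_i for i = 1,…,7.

-1, 3, -6, 3, 0, 0, 1

x=4: ŷ = 13.5 + 4·4 = 29.5; e = 28.5 − 29.5 = -1
x=5: ŷ = 13.5 + 4·5 = 33.5; e = 36.5 − 33.5 = 3
x=12: ŷ = 13.5 + 4·12 = 61.5; e = 55.5 − 61.5 = -6
x=14: ŷ = 13.5 + 4·14 = 69.5; e = 72.5 − 69.5 = 3
x=16: ŷ = 13.5 + 4·16 = 77.5; e = 77.5 − 77.5 = 0
x=18: ŷ = 13.5 + 4·18 = 85.5; e = 85.5 − 85.5 = 0
x=19: ŷ = 13.5 + 4·19 = 89.5; e = 90.5 − 89.5 = 1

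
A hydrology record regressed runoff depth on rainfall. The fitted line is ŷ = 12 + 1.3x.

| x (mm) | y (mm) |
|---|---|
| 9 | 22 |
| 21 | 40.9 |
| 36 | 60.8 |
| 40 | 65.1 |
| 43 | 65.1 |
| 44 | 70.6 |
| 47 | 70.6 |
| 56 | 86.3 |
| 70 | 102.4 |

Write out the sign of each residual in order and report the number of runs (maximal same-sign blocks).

x=9: ŷ = 12 + 1.3·9 = 23.7; e = 22 − 23.7 = -1.7
x=21: ŷ = 12 + 1.3·21 = 39.3; e = 40.9 − 39.3 = 1.6
x=36: ŷ = 12 + 1.3·36 = 58.8; e = 60.8 − 58.8 = 2
x=40: ŷ = 12 + 1.3·40 = 64; e = 65.1 − 64 = 1.1
x=43: ŷ = 12 + 1.3·43 = 67.9; e = 65.1 − 67.9 = -2.8
x=44: ŷ = 12 + 1.3·44 = 69.2; e = 70.6 − 69.2 = 1.4
x=47: ŷ = 12 + 1.3·47 = 73.1; e = 70.6 − 73.1 = -2.5
x=56: ŷ = 12 + 1.3·56 = 84.8; e = 86.3 − 84.8 = 1.5
x=70: ŷ = 12 + 1.3·70 = 103; e = 102.4 − 103 = -0.6
Signs: − + + + − + − + −
Runs: −×1, +×3, −×1, +×1, −×1, +×1, −×1 → 7

7 runs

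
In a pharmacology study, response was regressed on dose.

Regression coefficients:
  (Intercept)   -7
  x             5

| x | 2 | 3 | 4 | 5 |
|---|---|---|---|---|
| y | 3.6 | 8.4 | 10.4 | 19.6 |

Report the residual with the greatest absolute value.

e = -2.6

x=2: ŷ = -7 + 5·2 = 3; e = 3.6 − 3 = 0.6
x=3: ŷ = -7 + 5·3 = 8; e = 8.4 − 8 = 0.4
x=4: ŷ = -7 + 5·4 = 13; e = 10.4 − 13 = -2.6
x=5: ŷ = -7 + 5·5 = 18; e = 19.6 − 18 = 1.6
Largest |e| is 2.6 at x = 4, residual -2.6.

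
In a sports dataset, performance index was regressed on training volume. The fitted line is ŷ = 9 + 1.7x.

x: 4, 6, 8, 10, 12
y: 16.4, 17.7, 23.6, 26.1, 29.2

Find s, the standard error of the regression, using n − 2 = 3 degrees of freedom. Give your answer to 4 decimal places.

s = 1.1045

x=4: ŷ = 9 + 1.7·4 = 15.8; e = 16.4 − 15.8 = 0.6
x=6: ŷ = 9 + 1.7·6 = 19.2; e = 17.7 − 19.2 = -1.5
x=8: ŷ = 9 + 1.7·8 = 22.6; e = 23.6 − 22.6 = 1
x=10: ŷ = 9 + 1.7·10 = 26; e = 26.1 − 26 = 0.1
x=12: ŷ = 9 + 1.7·12 = 29.4; e = 29.2 − 29.4 = -0.2
SSE = 0.36 + 2.25 + 1 + 0.01 + 0.04 = 3.66
s = √(3.66/3) = √1.22 ≈ 1.1045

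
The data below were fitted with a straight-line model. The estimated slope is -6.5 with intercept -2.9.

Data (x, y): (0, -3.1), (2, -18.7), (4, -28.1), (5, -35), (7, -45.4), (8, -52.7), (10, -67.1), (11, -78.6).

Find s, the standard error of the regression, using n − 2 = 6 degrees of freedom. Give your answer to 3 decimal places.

x=0: ŷ = -2.9 − 6.5·0 = -2.9; r = -3.1 − (-2.9) = -0.2
x=2: ŷ = -2.9 − 6.5·2 = -15.9; r = -18.7 − (-15.9) = -2.8
x=4: ŷ = -2.9 − 6.5·4 = -28.9; r = -28.1 − (-28.9) = 0.8
x=5: ŷ = -2.9 − 6.5·5 = -35.4; r = -35 − (-35.4) = 0.4
x=7: ŷ = -2.9 − 6.5·7 = -48.4; r = -45.4 − (-48.4) = 3
x=8: ŷ = -2.9 − 6.5·8 = -54.9; r = -52.7 − (-54.9) = 2.2
x=10: ŷ = -2.9 − 6.5·10 = -67.9; r = -67.1 − (-67.9) = 0.8
x=11: ŷ = -2.9 − 6.5·11 = -74.4; r = -78.6 − (-74.4) = -4.2
SSE = 0.04 + 7.84 + 0.64 + 0.16 + 9 + 4.84 + 0.64 + 17.64 = 40.8
s = √(40.8/6) = √6.8 ≈ 2.608

s = 2.608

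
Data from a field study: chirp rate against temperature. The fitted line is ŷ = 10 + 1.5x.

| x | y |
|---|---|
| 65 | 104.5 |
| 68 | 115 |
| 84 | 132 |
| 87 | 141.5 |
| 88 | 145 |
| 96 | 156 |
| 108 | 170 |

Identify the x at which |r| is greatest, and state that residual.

x=65: ŷ = 10 + 1.5·65 = 107.5; r = 104.5 − 107.5 = -3
x=68: ŷ = 10 + 1.5·68 = 112; r = 115 − 112 = 3
x=84: ŷ = 10 + 1.5·84 = 136; r = 132 − 136 = -4
x=87: ŷ = 10 + 1.5·87 = 140.5; r = 141.5 − 140.5 = 1
x=88: ŷ = 10 + 1.5·88 = 142; r = 145 − 142 = 3
x=96: ŷ = 10 + 1.5·96 = 154; r = 156 − 154 = 2
x=108: ŷ = 10 + 1.5·108 = 172; r = 170 − 172 = -2
Largest |r| is 4 at x = 84, residual -4.

x = 84, r = -4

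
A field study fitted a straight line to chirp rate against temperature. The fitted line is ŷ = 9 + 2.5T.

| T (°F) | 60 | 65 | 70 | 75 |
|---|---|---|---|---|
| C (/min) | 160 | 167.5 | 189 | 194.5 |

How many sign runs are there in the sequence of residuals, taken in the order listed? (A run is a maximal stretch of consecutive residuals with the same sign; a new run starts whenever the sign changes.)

T=60: ŷ = 9 + 2.5·60 = 159; r = 160 − 159 = 1
T=65: ŷ = 9 + 2.5·65 = 171.5; r = 167.5 − 171.5 = -4
T=70: ŷ = 9 + 2.5·70 = 184; r = 189 − 184 = 5
T=75: ŷ = 9 + 2.5·75 = 196.5; r = 194.5 − 196.5 = -2
Signs: + − + −
Runs: +×1, −×1, +×1, −×1 → 4

4 runs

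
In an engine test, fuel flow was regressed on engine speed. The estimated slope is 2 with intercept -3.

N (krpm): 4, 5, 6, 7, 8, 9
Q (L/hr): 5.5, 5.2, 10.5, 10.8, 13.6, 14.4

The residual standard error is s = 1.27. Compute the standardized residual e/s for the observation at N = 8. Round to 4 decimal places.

ŷ = -3 + 2·8 = 13
e = 13.6 − 13 = 0.6
e/s = 0.6 / 1.27 = 0.4724

0.4724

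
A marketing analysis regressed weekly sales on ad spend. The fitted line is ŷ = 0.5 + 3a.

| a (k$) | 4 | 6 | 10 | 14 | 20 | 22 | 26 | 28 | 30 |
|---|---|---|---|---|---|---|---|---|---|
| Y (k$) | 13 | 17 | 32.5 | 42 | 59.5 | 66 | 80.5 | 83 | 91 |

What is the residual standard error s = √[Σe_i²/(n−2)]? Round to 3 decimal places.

a=4: ŷ = 0.5 + 3·4 = 12.5; e = 13 − 12.5 = 0.5
a=6: ŷ = 0.5 + 3·6 = 18.5; e = 17 − 18.5 = -1.5
a=10: ŷ = 0.5 + 3·10 = 30.5; e = 32.5 − 30.5 = 2
a=14: ŷ = 0.5 + 3·14 = 42.5; e = 42 − 42.5 = -0.5
a=20: ŷ = 0.5 + 3·20 = 60.5; e = 59.5 − 60.5 = -1
a=22: ŷ = 0.5 + 3·22 = 66.5; e = 66 − 66.5 = -0.5
a=26: ŷ = 0.5 + 3·26 = 78.5; e = 80.5 − 78.5 = 2
a=28: ŷ = 0.5 + 3·28 = 84.5; e = 83 − 84.5 = -1.5
a=30: ŷ = 0.5 + 3·30 = 90.5; e = 91 − 90.5 = 0.5
SSE = 0.25 + 2.25 + 4 + 0.25 + 1 + 0.25 + 4 + 2.25 + 0.25 = 14.5
s = √(14.5/7) = √2.07143 ≈ 1.439

s = 1.439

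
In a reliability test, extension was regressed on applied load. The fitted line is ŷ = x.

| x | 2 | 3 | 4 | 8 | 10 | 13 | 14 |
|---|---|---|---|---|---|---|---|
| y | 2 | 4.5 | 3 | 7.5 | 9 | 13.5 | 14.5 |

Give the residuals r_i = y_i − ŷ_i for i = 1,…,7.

x=2: ŷ = 2 = 2; r = 2 − 2 = 0
x=3: ŷ = 3 = 3; r = 4.5 − 3 = 1.5
x=4: ŷ = 4 = 4; r = 3 − 4 = -1
x=8: ŷ = 8 = 8; r = 7.5 − 8 = -0.5
x=10: ŷ = 10 = 10; r = 9 − 10 = -1
x=13: ŷ = 13 = 13; r = 13.5 − 13 = 0.5
x=14: ŷ = 14 = 14; r = 14.5 − 14 = 0.5

0, 1.5, -1, -0.5, -1, 0.5, 0.5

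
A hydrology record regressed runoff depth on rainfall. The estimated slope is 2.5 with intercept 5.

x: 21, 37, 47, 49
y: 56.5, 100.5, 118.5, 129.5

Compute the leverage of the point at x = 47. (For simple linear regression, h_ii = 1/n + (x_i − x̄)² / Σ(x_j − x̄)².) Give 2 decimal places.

x̄ = (21 + 37 + 47 + 49)/4 = 38.5
Σ(x − x̄)² = 306.25 + 2.25 + 72.25 + 110.25 = 491
h = 1/4 + (8.5)²/491 = 0.25 + 0.147149 = 0.40

h = 0.40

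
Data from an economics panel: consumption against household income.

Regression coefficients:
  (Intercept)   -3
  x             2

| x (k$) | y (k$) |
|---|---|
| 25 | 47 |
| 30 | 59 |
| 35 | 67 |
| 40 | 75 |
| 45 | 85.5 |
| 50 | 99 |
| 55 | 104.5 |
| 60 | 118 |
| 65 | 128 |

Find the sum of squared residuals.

x=25: ŷ = -3 + 2·25 = 47; e = 47 − 47 = 0
x=30: ŷ = -3 + 2·30 = 57; e = 59 − 57 = 2
x=35: ŷ = -3 + 2·35 = 67; e = 67 − 67 = 0
x=40: ŷ = -3 + 2·40 = 77; e = 75 − 77 = -2
x=45: ŷ = -3 + 2·45 = 87; e = 85.5 − 87 = -1.5
x=50: ŷ = -3 + 2·50 = 97; e = 99 − 97 = 2
x=55: ŷ = -3 + 2·55 = 107; e = 104.5 − 107 = -2.5
x=60: ŷ = -3 + 2·60 = 117; e = 118 − 117 = 1
x=65: ŷ = -3 + 2·65 = 127; e = 128 − 127 = 1
SSE = 0 + 4 + 0 + 4 + 2.25 + 4 + 6.25 + 1 + 1 = 22.5

SSE = 22.5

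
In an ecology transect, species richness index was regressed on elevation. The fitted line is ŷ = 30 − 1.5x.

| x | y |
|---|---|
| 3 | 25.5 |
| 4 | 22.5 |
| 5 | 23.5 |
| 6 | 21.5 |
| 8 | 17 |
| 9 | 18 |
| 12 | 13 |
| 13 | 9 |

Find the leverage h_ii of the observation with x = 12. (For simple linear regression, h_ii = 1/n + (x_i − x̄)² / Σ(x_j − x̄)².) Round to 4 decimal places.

x̄ = (3 + 4 + 5 + 6 + 8 + 9 + 12 + 13)/8 = 7.5
Σ(x − x̄)² = 20.25 + 12.25 + 6.25 + 2.25 + 0.25 + 2.25 + 20.25 + 30.25 = 94
h = 1/8 + (4.5)²/94 = 0.125 + 0.215426 = 0.3404

h = 0.3404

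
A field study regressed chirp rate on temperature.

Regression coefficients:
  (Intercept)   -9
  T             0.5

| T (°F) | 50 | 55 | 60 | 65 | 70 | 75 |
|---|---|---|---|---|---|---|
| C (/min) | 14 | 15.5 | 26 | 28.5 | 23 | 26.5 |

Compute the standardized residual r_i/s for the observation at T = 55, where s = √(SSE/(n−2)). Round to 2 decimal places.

T=50: Ĉ = -9 + 0.5·50 = 16; r = 14 − 16 = -2
T=55: Ĉ = -9 + 0.5·55 = 18.5; r = 15.5 − 18.5 = -3
T=60: Ĉ = -9 + 0.5·60 = 21; r = 26 − 21 = 5
T=65: Ĉ = -9 + 0.5·65 = 23.5; r = 28.5 − 23.5 = 5
T=70: Ĉ = -9 + 0.5·70 = 26; r = 23 − 26 = -3
T=75: Ĉ = -9 + 0.5·75 = 28.5; r = 26.5 − 28.5 = -2
SSE = 4 + 9 + 25 + 25 + 9 + 4 = 76
s = √(76/4) = 4.3589
r/s = -3 / 4.3589 = -0.69

-0.69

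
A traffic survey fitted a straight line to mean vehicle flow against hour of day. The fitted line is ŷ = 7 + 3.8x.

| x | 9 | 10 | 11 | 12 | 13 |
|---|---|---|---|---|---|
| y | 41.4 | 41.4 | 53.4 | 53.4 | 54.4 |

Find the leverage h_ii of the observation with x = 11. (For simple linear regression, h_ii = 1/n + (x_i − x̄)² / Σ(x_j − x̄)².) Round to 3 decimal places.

h = 0.200

x̄ = (9 + 10 + 11 + 12 + 13)/5 = 11
Σ(x − x̄)² = 4 + 1 + 0 + 1 + 4 = 10
h = 1/5 + (0)²/10 = 0.2 + 0 = 0.200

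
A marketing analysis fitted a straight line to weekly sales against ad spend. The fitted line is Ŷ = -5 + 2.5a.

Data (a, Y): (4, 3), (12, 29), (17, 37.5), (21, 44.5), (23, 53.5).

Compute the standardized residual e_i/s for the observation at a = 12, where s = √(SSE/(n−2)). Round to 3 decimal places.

a=4: Ŷ = -5 + 2.5·4 = 5; e = 3 − 5 = -2
a=12: Ŷ = -5 + 2.5·12 = 25; e = 29 − 25 = 4
a=17: Ŷ = -5 + 2.5·17 = 37.5; e = 37.5 − 37.5 = 0
a=21: Ŷ = -5 + 2.5·21 = 47.5; e = 44.5 − 47.5 = -3
a=23: Ŷ = -5 + 2.5·23 = 52.5; e = 53.5 − 52.5 = 1
SSE = 4 + 16 + 0 + 9 + 1 = 30
s = √(30/3) = 3.16228
e/s = 4 / 3.16228 = 1.265

1.265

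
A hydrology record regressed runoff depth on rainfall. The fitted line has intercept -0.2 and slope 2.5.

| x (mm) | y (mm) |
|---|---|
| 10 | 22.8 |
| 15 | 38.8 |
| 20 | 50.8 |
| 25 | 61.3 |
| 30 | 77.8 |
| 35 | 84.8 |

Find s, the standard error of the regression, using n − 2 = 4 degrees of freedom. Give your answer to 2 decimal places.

x=10: ŷ = -0.2 + 2.5·10 = 24.8; r = 22.8 − 24.8 = -2
x=15: ŷ = -0.2 + 2.5·15 = 37.3; r = 38.8 − 37.3 = 1.5
x=20: ŷ = -0.2 + 2.5·20 = 49.8; r = 50.8 − 49.8 = 1
x=25: ŷ = -0.2 + 2.5·25 = 62.3; r = 61.3 − 62.3 = -1
x=30: ŷ = -0.2 + 2.5·30 = 74.8; r = 77.8 − 74.8 = 3
x=35: ŷ = -0.2 + 2.5·35 = 87.3; r = 84.8 − 87.3 = -2.5
SSE = 4 + 2.25 + 1 + 1 + 9 + 6.25 = 23.5
s = √(23.5/4) = √5.875 ≈ 2.42

s = 2.42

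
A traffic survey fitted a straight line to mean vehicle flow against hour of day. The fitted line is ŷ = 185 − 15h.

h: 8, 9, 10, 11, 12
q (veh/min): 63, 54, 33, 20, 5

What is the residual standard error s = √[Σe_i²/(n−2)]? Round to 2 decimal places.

s = 2.83

h=8: ŷ = 185 − 15·8 = 65; e = 63 − 65 = -2
h=9: ŷ = 185 − 15·9 = 50; e = 54 − 50 = 4
h=10: ŷ = 185 − 15·10 = 35; e = 33 − 35 = -2
h=11: ŷ = 185 − 15·11 = 20; e = 20 − 20 = 0
h=12: ŷ = 185 − 15·12 = 5; e = 5 − 5 = 0
SSE = 4 + 16 + 4 + 0 + 0 = 24
s = √(24/3) = √8 ≈ 2.83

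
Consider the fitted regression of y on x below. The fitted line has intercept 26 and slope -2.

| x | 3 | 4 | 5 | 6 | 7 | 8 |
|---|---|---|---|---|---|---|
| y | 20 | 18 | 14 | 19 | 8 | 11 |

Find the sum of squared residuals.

SSE = 46

x=3: ŷ = 26 − 2·3 = 20; r = 20 − 20 = 0
x=4: ŷ = 26 − 2·4 = 18; r = 18 − 18 = 0
x=5: ŷ = 26 − 2·5 = 16; r = 14 − 16 = -2
x=6: ŷ = 26 − 2·6 = 14; r = 19 − 14 = 5
x=7: ŷ = 26 − 2·7 = 12; r = 8 − 12 = -4
x=8: ŷ = 26 − 2·8 = 10; r = 11 − 10 = 1
SSE = 0 + 0 + 4 + 25 + 16 + 1 = 46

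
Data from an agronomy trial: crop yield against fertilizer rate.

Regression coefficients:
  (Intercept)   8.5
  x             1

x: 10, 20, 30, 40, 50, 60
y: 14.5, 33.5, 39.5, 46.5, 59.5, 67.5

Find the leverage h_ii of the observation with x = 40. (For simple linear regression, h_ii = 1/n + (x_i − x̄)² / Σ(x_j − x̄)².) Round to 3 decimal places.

h = 0.181

x̄ = (10 + 20 + 30 + 40 + 50 + 60)/6 = 35
Σ(x − x̄)² = 625 + 225 + 25 + 25 + 225 + 625 = 1750
h = 1/6 + (5)²/1750 = 0.166667 + 0.0142857 = 0.181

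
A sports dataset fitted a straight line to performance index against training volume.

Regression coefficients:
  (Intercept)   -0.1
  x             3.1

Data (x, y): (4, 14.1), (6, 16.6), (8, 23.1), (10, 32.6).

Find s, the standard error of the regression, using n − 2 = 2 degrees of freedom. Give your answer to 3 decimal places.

x=4: ŷ = -0.1 + 3.1·4 = 12.3; r = 14.1 − 12.3 = 1.8
x=6: ŷ = -0.1 + 3.1·6 = 18.5; r = 16.6 − 18.5 = -1.9
x=8: ŷ = -0.1 + 3.1·8 = 24.7; r = 23.1 − 24.7 = -1.6
x=10: ŷ = -0.1 + 3.1·10 = 30.9; r = 32.6 − 30.9 = 1.7
SSE = 3.24 + 3.61 + 2.56 + 2.89 = 12.3
s = √(12.3/2) = √6.15 ≈ 2.480

s = 2.480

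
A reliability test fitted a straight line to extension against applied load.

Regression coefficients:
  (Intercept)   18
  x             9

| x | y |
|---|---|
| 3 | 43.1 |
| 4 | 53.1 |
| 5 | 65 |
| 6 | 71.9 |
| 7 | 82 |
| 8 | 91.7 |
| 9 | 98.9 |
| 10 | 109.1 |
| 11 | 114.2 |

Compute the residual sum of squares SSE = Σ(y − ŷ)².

SSE = 21.38

x=3: ŷ = 18 + 9·3 = 45; e = 43.1 − 45 = -1.9
x=4: ŷ = 18 + 9·4 = 54; e = 53.1 − 54 = -0.9
x=5: ŷ = 18 + 9·5 = 63; e = 65 − 63 = 2
x=6: ŷ = 18 + 9·6 = 72; e = 71.9 − 72 = -0.1
x=7: ŷ = 18 + 9·7 = 81; e = 82 − 81 = 1
x=8: ŷ = 18 + 9·8 = 90; e = 91.7 − 90 = 1.7
x=9: ŷ = 18 + 9·9 = 99; e = 98.9 − 99 = -0.1
x=10: ŷ = 18 + 9·10 = 108; e = 109.1 − 108 = 1.1
x=11: ŷ = 18 + 9·11 = 117; e = 114.2 − 117 = -2.8
SSE = 3.61 + 0.81 + 4 + 0.01 + 1 + 2.89 + 0.01 + 1.21 + 7.84 = 21.38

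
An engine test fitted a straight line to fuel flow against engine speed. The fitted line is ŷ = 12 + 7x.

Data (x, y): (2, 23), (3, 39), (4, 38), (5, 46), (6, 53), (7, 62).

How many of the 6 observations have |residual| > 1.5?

3

x=2: ŷ = 12 + 7·2 = 26; r = 23 − 26 = -3
x=3: ŷ = 12 + 7·3 = 33; r = 39 − 33 = 6
x=4: ŷ = 12 + 7·4 = 40; r = 38 − 40 = -2
x=5: ŷ = 12 + 7·5 = 47; r = 46 − 47 = -1
x=6: ŷ = 12 + 7·6 = 54; r = 53 − 54 = -1
x=7: ŷ = 12 + 7·7 = 61; r = 62 − 61 = 1
|r| > 1.5: x=2 (|r|=3), x=3 (|r|=6), x=4 (|r|=2) → 3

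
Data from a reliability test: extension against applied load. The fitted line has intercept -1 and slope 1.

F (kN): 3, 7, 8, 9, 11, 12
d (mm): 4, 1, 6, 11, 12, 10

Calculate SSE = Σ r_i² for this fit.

F=3: d̂ = -1 + 3 = 2; r = 4 − 2 = 2
F=7: d̂ = -1 + 7 = 6; r = 1 − 6 = -5
F=8: d̂ = -1 + 8 = 7; r = 6 − 7 = -1
F=9: d̂ = -1 + 9 = 8; r = 11 − 8 = 3
F=11: d̂ = -1 + 11 = 10; r = 12 − 10 = 2
F=12: d̂ = -1 + 12 = 11; r = 10 − 11 = -1
SSE = 4 + 25 + 1 + 9 + 4 + 1 = 44

SSE = 44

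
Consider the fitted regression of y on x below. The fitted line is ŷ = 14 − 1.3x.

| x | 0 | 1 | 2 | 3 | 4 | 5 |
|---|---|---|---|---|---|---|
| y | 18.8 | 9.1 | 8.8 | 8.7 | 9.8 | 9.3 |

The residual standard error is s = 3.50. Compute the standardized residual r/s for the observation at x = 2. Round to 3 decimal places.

ŷ = 14 − 1.3·2 = 11.4
r = 8.8 − 11.4 = -2.6
r/s = -2.6 / 3.50 = -0.743

-0.743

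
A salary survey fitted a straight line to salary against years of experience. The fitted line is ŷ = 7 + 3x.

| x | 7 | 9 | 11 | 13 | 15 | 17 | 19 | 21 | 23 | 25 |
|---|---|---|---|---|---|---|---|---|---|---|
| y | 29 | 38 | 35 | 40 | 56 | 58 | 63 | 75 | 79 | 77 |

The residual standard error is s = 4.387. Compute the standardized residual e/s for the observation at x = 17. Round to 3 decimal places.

ŷ = 7 + 3·17 = 58
e = 58 − 58 = 0
e/s = 0 / 4.387 = 0.000

0.000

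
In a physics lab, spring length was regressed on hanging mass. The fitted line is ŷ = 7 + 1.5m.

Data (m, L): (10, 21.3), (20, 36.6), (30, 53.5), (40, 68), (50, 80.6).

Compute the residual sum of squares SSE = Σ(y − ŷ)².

SSE = 5.86

m=10: ŷ = 7 + 1.5·10 = 22; e = 21.3 − 22 = -0.7
m=20: ŷ = 7 + 1.5·20 = 37; e = 36.6 − 37 = -0.4
m=30: ŷ = 7 + 1.5·30 = 52; e = 53.5 − 52 = 1.5
m=40: ŷ = 7 + 1.5·40 = 67; e = 68 − 67 = 1
m=50: ŷ = 7 + 1.5·50 = 82; e = 80.6 − 82 = -1.4
SSE = 0.49 + 0.16 + 2.25 + 1 + 1.96 = 5.86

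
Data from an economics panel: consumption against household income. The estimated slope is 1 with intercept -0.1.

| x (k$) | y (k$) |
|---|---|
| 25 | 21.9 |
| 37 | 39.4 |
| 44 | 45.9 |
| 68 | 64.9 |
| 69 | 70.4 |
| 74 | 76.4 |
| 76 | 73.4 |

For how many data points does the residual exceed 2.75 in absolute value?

2

x=25: ŷ = -0.1 + 25 = 24.9; e = 21.9 − 24.9 = -3
x=37: ŷ = -0.1 + 37 = 36.9; e = 39.4 − 36.9 = 2.5
x=44: ŷ = -0.1 + 44 = 43.9; e = 45.9 − 43.9 = 2
x=68: ŷ = -0.1 + 68 = 67.9; e = 64.9 − 67.9 = -3
x=69: ŷ = -0.1 + 69 = 68.9; e = 70.4 − 68.9 = 1.5
x=74: ŷ = -0.1 + 74 = 73.9; e = 76.4 − 73.9 = 2.5
x=76: ŷ = -0.1 + 76 = 75.9; e = 73.4 − 75.9 = -2.5
|e| > 2.75: x=25 (|e|=3), x=68 (|e|=3) → 2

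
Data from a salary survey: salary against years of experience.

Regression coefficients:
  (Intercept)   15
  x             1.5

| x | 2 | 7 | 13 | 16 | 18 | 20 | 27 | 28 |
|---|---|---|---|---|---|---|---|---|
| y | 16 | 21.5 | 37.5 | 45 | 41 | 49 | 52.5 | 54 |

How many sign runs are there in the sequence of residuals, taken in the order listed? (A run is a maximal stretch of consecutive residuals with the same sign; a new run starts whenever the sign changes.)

x=2: ŷ = 15 + 1.5·2 = 18; r = 16 − 18 = -2
x=7: ŷ = 15 + 1.5·7 = 25.5; r = 21.5 − 25.5 = -4
x=13: ŷ = 15 + 1.5·13 = 34.5; r = 37.5 − 34.5 = 3
x=16: ŷ = 15 + 1.5·16 = 39; r = 45 − 39 = 6
x=18: ŷ = 15 + 1.5·18 = 42; r = 41 − 42 = -1
x=20: ŷ = 15 + 1.5·20 = 45; r = 49 − 45 = 4
x=27: ŷ = 15 + 1.5·27 = 55.5; r = 52.5 − 55.5 = -3
x=28: ŷ = 15 + 1.5·28 = 57; r = 54 − 57 = -3
Signs: − − + + − + − −
Runs: −×2, +×2, −×1, +×1, −×2 → 5

5 runs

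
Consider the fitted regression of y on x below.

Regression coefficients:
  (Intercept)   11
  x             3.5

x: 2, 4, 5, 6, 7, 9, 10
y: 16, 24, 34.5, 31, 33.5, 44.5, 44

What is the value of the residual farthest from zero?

r = 6

x=2: ŷ = 11 + 3.5·2 = 18; r = 16 − 18 = -2
x=4: ŷ = 11 + 3.5·4 = 25; r = 24 − 25 = -1
x=5: ŷ = 11 + 3.5·5 = 28.5; r = 34.5 − 28.5 = 6
x=6: ŷ = 11 + 3.5·6 = 32; r = 31 − 32 = -1
x=7: ŷ = 11 + 3.5·7 = 35.5; r = 33.5 − 35.5 = -2
x=9: ŷ = 11 + 3.5·9 = 42.5; r = 44.5 − 42.5 = 2
x=10: ŷ = 11 + 3.5·10 = 46; r = 44 − 46 = -2
Largest |r| is 6 at x = 5, residual 6.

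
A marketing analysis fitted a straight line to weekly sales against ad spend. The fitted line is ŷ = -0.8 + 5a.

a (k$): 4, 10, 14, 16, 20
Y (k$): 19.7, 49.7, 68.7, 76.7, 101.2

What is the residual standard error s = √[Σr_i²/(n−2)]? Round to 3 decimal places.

a=4: ŷ = -0.8 + 5·4 = 19.2; r = 19.7 − 19.2 = 0.5
a=10: ŷ = -0.8 + 5·10 = 49.2; r = 49.7 − 49.2 = 0.5
a=14: ŷ = -0.8 + 5·14 = 69.2; r = 68.7 − 69.2 = -0.5
a=16: ŷ = -0.8 + 5·16 = 79.2; r = 76.7 − 79.2 = -2.5
a=20: ŷ = -0.8 + 5·20 = 99.2; r = 101.2 − 99.2 = 2
SSE = 0.25 + 0.25 + 0.25 + 6.25 + 4 = 11
s = √(11/3) = √3.66667 ≈ 1.915

s = 1.915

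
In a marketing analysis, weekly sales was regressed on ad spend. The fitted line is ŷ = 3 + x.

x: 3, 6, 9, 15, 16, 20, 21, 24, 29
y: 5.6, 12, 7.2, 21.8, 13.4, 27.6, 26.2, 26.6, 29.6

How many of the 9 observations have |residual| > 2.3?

6

x=3: ŷ = 3 + 3 = 6; e = 5.6 − 6 = -0.4
x=6: ŷ = 3 + 6 = 9; e = 12 − 9 = 3
x=9: ŷ = 3 + 9 = 12; e = 7.2 − 12 = -4.8
x=15: ŷ = 3 + 15 = 18; e = 21.8 − 18 = 3.8
x=16: ŷ = 3 + 16 = 19; e = 13.4 − 19 = -5.6
x=20: ŷ = 3 + 20 = 23; e = 27.6 − 23 = 4.6
x=21: ŷ = 3 + 21 = 24; e = 26.2 − 24 = 2.2
x=24: ŷ = 3 + 24 = 27; e = 26.6 − 27 = -0.4
x=29: ŷ = 3 + 29 = 32; e = 29.6 − 32 = -2.4
|e| > 2.3: x=6 (|e|=3), x=9 (|e|=4.8), x=15 (|e|=3.8), x=16 (|e|=5.6), x=20 (|e|=4.6), x=29 (|e|=2.4) → 6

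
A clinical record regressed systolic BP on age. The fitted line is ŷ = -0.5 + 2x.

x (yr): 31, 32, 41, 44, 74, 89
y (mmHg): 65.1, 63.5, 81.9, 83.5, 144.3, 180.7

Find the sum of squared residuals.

SSE = 49.6

x=31: ŷ = -0.5 + 2·31 = 61.5; e = 65.1 − 61.5 = 3.6
x=32: ŷ = -0.5 + 2·32 = 63.5; e = 63.5 − 63.5 = 0
x=41: ŷ = -0.5 + 2·41 = 81.5; e = 81.9 − 81.5 = 0.4
x=44: ŷ = -0.5 + 2·44 = 87.5; e = 83.5 − 87.5 = -4
x=74: ŷ = -0.5 + 2·74 = 147.5; e = 144.3 − 147.5 = -3.2
x=89: ŷ = -0.5 + 2·89 = 177.5; e = 180.7 − 177.5 = 3.2
SSE = 12.96 + 0 + 0.16 + 16 + 10.24 + 10.24 = 49.6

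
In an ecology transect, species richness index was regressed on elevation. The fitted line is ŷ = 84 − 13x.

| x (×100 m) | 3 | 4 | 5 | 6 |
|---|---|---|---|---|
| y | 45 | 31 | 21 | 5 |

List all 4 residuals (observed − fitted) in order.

0, -1, 2, -1

x=3: ŷ = 84 − 13·3 = 45; e = 45 − 45 = 0
x=4: ŷ = 84 − 13·4 = 32; e = 31 − 32 = -1
x=5: ŷ = 84 − 13·5 = 19; e = 21 − 19 = 2
x=6: ŷ = 84 − 13·6 = 6; e = 5 − 6 = -1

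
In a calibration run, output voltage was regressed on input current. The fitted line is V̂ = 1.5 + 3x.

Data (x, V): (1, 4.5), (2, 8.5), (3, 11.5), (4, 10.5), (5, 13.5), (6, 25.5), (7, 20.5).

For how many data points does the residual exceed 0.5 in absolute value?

x=1: V̂ = 1.5 + 3·1 = 4.5; r = 4.5 − 4.5 = 0
x=2: V̂ = 1.5 + 3·2 = 7.5; r = 8.5 − 7.5 = 1
x=3: V̂ = 1.5 + 3·3 = 10.5; r = 11.5 − 10.5 = 1
x=4: V̂ = 1.5 + 3·4 = 13.5; r = 10.5 − 13.5 = -3
x=5: V̂ = 1.5 + 3·5 = 16.5; r = 13.5 − 16.5 = -3
x=6: V̂ = 1.5 + 3·6 = 19.5; r = 25.5 − 19.5 = 6
x=7: V̂ = 1.5 + 3·7 = 22.5; r = 20.5 − 22.5 = -2
|r| > 0.5: x=2 (|r|=1), x=3 (|r|=1), x=4 (|r|=3), x=5 (|r|=3), x=6 (|r|=6), x=7 (|r|=2) → 6

6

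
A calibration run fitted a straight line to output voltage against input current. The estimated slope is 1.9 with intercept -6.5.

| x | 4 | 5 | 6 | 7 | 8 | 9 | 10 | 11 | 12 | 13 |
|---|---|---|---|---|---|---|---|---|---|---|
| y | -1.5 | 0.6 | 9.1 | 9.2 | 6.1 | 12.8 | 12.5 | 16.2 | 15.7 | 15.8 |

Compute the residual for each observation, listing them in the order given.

x=4: ŷ = -6.5 + 1.9·4 = 1.1; e = -1.5 − 1.1 = -2.6
x=5: ŷ = -6.5 + 1.9·5 = 3; e = 0.6 − 3 = -2.4
x=6: ŷ = -6.5 + 1.9·6 = 4.9; e = 9.1 − 4.9 = 4.2
x=7: ŷ = -6.5 + 1.9·7 = 6.8; e = 9.2 − 6.8 = 2.4
x=8: ŷ = -6.5 + 1.9·8 = 8.7; e = 6.1 − 8.7 = -2.6
x=9: ŷ = -6.5 + 1.9·9 = 10.6; e = 12.8 − 10.6 = 2.2
x=10: ŷ = -6.5 + 1.9·10 = 12.5; e = 12.5 − 12.5 = 0
x=11: ŷ = -6.5 + 1.9·11 = 14.4; e = 16.2 − 14.4 = 1.8
x=12: ŷ = -6.5 + 1.9·12 = 16.3; e = 15.7 − 16.3 = -0.6
x=13: ŷ = -6.5 + 1.9·13 = 18.2; e = 15.8 − 18.2 = -2.4

-2.6, -2.4, 4.2, 2.4, -2.6, 2.2, 0, 1.8, -0.6, -2.4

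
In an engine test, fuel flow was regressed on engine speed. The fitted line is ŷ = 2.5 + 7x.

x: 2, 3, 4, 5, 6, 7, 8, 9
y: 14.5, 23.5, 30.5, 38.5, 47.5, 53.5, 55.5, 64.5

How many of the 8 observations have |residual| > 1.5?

x=2: ŷ = 2.5 + 7·2 = 16.5; r = 14.5 − 16.5 = -2
x=3: ŷ = 2.5 + 7·3 = 23.5; r = 23.5 − 23.5 = 0
x=4: ŷ = 2.5 + 7·4 = 30.5; r = 30.5 − 30.5 = 0
x=5: ŷ = 2.5 + 7·5 = 37.5; r = 38.5 − 37.5 = 1
x=6: ŷ = 2.5 + 7·6 = 44.5; r = 47.5 − 44.5 = 3
x=7: ŷ = 2.5 + 7·7 = 51.5; r = 53.5 − 51.5 = 2
x=8: ŷ = 2.5 + 7·8 = 58.5; r = 55.5 − 58.5 = -3
x=9: ŷ = 2.5 + 7·9 = 65.5; r = 64.5 − 65.5 = -1
|r| > 1.5: x=2 (|r|=2), x=6 (|r|=3), x=7 (|r|=2), x=8 (|r|=3) → 4

4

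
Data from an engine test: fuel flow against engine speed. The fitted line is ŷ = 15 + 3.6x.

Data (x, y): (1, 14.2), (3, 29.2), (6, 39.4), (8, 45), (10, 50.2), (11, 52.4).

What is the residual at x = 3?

ŷ = 15 + 3.6·3 = 25.8
r = 29.2 − 25.8 = 3.4

r = 3.4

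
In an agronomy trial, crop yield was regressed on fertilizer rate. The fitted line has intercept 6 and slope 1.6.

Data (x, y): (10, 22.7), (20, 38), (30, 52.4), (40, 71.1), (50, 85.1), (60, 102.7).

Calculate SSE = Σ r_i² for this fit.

x=10: ŷ = 6 + 1.6·10 = 22; r = 22.7 − 22 = 0.7
x=20: ŷ = 6 + 1.6·20 = 38; r = 38 − 38 = 0
x=30: ŷ = 6 + 1.6·30 = 54; r = 52.4 − 54 = -1.6
x=40: ŷ = 6 + 1.6·40 = 70; r = 71.1 − 70 = 1.1
x=50: ŷ = 6 + 1.6·50 = 86; r = 85.1 − 86 = -0.9
x=60: ŷ = 6 + 1.6·60 = 102; r = 102.7 − 102 = 0.7
SSE = 0.49 + 0 + 2.56 + 1.21 + 0.81 + 0.49 = 5.56

SSE = 5.56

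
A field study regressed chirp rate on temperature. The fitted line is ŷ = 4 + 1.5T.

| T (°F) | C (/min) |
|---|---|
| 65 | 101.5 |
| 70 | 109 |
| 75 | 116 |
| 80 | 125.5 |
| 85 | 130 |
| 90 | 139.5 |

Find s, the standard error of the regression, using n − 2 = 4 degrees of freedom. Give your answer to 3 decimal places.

s = 1.118

T=65: ŷ = 4 + 1.5·65 = 101.5; e = 101.5 − 101.5 = 0
T=70: ŷ = 4 + 1.5·70 = 109; e = 109 − 109 = 0
T=75: ŷ = 4 + 1.5·75 = 116.5; e = 116 − 116.5 = -0.5
T=80: ŷ = 4 + 1.5·80 = 124; e = 125.5 − 124 = 1.5
T=85: ŷ = 4 + 1.5·85 = 131.5; e = 130 − 131.5 = -1.5
T=90: ŷ = 4 + 1.5·90 = 139; e = 139.5 − 139 = 0.5
SSE = 0 + 0 + 0.25 + 2.25 + 2.25 + 0.25 = 5
s = √(5/4) = √1.25 ≈ 1.118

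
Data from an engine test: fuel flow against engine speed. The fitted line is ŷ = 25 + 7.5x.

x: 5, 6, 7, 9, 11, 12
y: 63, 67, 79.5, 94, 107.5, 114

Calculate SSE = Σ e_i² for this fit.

x=5: ŷ = 25 + 7.5·5 = 62.5; e = 63 − 62.5 = 0.5
x=6: ŷ = 25 + 7.5·6 = 70; e = 67 − 70 = -3
x=7: ŷ = 25 + 7.5·7 = 77.5; e = 79.5 − 77.5 = 2
x=9: ŷ = 25 + 7.5·9 = 92.5; e = 94 − 92.5 = 1.5
x=11: ŷ = 25 + 7.5·11 = 107.5; e = 107.5 − 107.5 = 0
x=12: ŷ = 25 + 7.5·12 = 115; e = 114 − 115 = -1
SSE = 0.25 + 9 + 4 + 2.25 + 0 + 1 = 16.5

SSE = 16.5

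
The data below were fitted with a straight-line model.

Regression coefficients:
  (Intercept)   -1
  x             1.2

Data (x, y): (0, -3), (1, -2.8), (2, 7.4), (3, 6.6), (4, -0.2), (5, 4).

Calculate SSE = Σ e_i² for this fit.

SSE = 82

x=0: ŷ = -1 + 1.2·0 = -1; e = -3 − (-1) = -2
x=1: ŷ = -1 + 1.2·1 = 0.2; e = -2.8 − 0.2 = -3
x=2: ŷ = -1 + 1.2·2 = 1.4; e = 7.4 − 1.4 = 6
x=3: ŷ = -1 + 1.2·3 = 2.6; e = 6.6 − 2.6 = 4
x=4: ŷ = -1 + 1.2·4 = 3.8; e = -0.2 − 3.8 = -4
x=5: ŷ = -1 + 1.2·5 = 5; e = 4 − 5 = -1
SSE = 4 + 9 + 36 + 16 + 16 + 1 = 82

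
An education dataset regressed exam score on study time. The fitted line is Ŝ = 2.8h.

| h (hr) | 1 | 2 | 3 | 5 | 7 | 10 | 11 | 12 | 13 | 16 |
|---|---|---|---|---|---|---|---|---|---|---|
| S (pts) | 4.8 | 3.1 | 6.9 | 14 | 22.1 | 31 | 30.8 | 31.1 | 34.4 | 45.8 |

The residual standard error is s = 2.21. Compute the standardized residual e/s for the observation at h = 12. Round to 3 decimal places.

Ŝ = 2.8·12 = 33.6
e = 31.1 − 33.6 = -2.5
e/s = -2.5 / 2.21 = -1.131

-1.131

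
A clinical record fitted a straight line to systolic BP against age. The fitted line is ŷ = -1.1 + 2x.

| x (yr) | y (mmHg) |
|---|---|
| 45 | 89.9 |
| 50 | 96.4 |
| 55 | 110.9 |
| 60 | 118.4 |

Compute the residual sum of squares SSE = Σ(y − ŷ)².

x=45: ŷ = -1.1 + 2·45 = 88.9; e = 89.9 − 88.9 = 1
x=50: ŷ = -1.1 + 2·50 = 98.9; e = 96.4 − 98.9 = -2.5
x=55: ŷ = -1.1 + 2·55 = 108.9; e = 110.9 − 108.9 = 2
x=60: ŷ = -1.1 + 2·60 = 118.9; e = 118.4 − 118.9 = -0.5
SSE = 1 + 6.25 + 4 + 0.25 = 11.5

SSE = 11.5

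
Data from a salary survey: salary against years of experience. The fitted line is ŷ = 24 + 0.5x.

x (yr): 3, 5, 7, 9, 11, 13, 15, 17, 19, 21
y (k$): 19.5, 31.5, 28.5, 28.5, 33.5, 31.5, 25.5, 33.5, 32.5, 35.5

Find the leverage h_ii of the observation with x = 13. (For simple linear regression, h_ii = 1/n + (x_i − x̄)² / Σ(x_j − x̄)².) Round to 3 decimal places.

h = 0.103

x̄ = (3 + 5 + 7 + 9 + 11 + 13 + 15 + 17 + 19 + 21)/10 = 12
Σ(x − x̄)² = 81 + 49 + 25 + 9 + 1 + 1 + 9 + 25 + 49 + 81 = 330
h = 1/10 + (1)²/330 = 0.1 + 0.0030303 = 0.103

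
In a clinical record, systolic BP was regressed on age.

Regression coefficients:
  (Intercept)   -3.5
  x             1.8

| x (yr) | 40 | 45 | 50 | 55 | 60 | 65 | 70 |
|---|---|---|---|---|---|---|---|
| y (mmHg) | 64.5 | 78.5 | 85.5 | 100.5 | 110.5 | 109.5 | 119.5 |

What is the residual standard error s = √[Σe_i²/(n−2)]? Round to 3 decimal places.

x=40: ŷ = -3.5 + 1.8·40 = 68.5; e = 64.5 − 68.5 = -4
x=45: ŷ = -3.5 + 1.8·45 = 77.5; e = 78.5 − 77.5 = 1
x=50: ŷ = -3.5 + 1.8·50 = 86.5; e = 85.5 − 86.5 = -1
x=55: ŷ = -3.5 + 1.8·55 = 95.5; e = 100.5 − 95.5 = 5
x=60: ŷ = -3.5 + 1.8·60 = 104.5; e = 110.5 − 104.5 = 6
x=65: ŷ = -3.5 + 1.8·65 = 113.5; e = 109.5 − 113.5 = -4
x=70: ŷ = -3.5 + 1.8·70 = 122.5; e = 119.5 − 122.5 = -3
SSE = 16 + 1 + 1 + 25 + 36 + 16 + 9 = 104
s = √(104/5) = √20.8 ≈ 4.561

s = 4.561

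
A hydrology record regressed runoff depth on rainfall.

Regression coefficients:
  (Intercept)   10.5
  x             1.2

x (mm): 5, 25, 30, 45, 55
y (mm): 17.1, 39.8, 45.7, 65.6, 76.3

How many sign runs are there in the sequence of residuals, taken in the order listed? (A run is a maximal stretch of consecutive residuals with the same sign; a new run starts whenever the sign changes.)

4 runs

x=5: ŷ = 10.5 + 1.2·5 = 16.5; r = 17.1 − 16.5 = 0.6
x=25: ŷ = 10.5 + 1.2·25 = 40.5; r = 39.8 − 40.5 = -0.7
x=30: ŷ = 10.5 + 1.2·30 = 46.5; r = 45.7 − 46.5 = -0.8
x=45: ŷ = 10.5 + 1.2·45 = 64.5; r = 65.6 − 64.5 = 1.1
x=55: ŷ = 10.5 + 1.2·55 = 76.5; r = 76.3 − 76.5 = -0.2
Signs: + − − + −
Runs: +×1, −×2, +×1, −×1 → 4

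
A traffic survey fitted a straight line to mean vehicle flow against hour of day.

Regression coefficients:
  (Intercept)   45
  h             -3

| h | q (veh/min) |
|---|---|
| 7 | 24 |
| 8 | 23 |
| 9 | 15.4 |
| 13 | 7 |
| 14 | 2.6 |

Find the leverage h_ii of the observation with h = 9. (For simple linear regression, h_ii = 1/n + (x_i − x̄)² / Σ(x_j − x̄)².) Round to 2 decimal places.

h̄ = (7 + 8 + 9 + 13 + 14)/5 = 10.2
Σ(h − h̄)² = 10.24 + 4.84 + 1.44 + 7.84 + 14.44 = 38.8
h = 1/5 + (-1.2)²/38.8 = 0.2 + 0.0371134 = 0.24

h = 0.24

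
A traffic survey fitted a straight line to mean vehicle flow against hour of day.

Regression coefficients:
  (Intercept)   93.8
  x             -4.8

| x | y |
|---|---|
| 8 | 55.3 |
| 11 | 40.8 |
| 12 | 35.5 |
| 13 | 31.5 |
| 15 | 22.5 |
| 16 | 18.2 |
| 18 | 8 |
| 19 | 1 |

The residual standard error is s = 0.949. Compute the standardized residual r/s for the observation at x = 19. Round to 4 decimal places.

ŷ = 93.8 − 4.8·19 = 2.6
r = 1 − 2.6 = -1.6
r/s = -1.6 / 0.949 = -1.6860

-1.6860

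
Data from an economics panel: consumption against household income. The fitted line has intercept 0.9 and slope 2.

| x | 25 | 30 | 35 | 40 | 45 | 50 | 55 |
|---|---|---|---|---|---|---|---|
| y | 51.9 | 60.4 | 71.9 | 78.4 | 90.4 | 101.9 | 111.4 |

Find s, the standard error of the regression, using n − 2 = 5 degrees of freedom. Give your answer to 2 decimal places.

s = 1.41

x=25: ŷ = 0.9 + 2·25 = 50.9; e = 51.9 − 50.9 = 1
x=30: ŷ = 0.9 + 2·30 = 60.9; e = 60.4 − 60.9 = -0.5
x=35: ŷ = 0.9 + 2·35 = 70.9; e = 71.9 − 70.9 = 1
x=40: ŷ = 0.9 + 2·40 = 80.9; e = 78.4 − 80.9 = -2.5
x=45: ŷ = 0.9 + 2·45 = 90.9; e = 90.4 − 90.9 = -0.5
x=50: ŷ = 0.9 + 2·50 = 100.9; e = 101.9 − 100.9 = 1
x=55: ŷ = 0.9 + 2·55 = 110.9; e = 111.4 − 110.9 = 0.5
SSE = 1 + 0.25 + 1 + 6.25 + 0.25 + 1 + 0.25 = 10
s = √(10/5) = √2 ≈ 1.41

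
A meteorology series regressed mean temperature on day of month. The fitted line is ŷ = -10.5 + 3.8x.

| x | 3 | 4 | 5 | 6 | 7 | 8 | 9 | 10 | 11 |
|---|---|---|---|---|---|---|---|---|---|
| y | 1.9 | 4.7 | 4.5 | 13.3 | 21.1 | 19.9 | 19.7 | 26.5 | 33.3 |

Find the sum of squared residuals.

x=3: ŷ = -10.5 + 3.8·3 = 0.9; e = 1.9 − 0.9 = 1
x=4: ŷ = -10.5 + 3.8·4 = 4.7; e = 4.7 − 4.7 = 0
x=5: ŷ = -10.5 + 3.8·5 = 8.5; e = 4.5 − 8.5 = -4
x=6: ŷ = -10.5 + 3.8·6 = 12.3; e = 13.3 − 12.3 = 1
x=7: ŷ = -10.5 + 3.8·7 = 16.1; e = 21.1 − 16.1 = 5
x=8: ŷ = -10.5 + 3.8·8 = 19.9; e = 19.9 − 19.9 = 0
x=9: ŷ = -10.5 + 3.8·9 = 23.7; e = 19.7 − 23.7 = -4
x=10: ŷ = -10.5 + 3.8·10 = 27.5; e = 26.5 − 27.5 = -1
x=11: ŷ = -10.5 + 3.8·11 = 31.3; e = 33.3 − 31.3 = 2
SSE = 1 + 0 + 16 + 1 + 25 + 0 + 16 + 1 + 4 = 64

SSE = 64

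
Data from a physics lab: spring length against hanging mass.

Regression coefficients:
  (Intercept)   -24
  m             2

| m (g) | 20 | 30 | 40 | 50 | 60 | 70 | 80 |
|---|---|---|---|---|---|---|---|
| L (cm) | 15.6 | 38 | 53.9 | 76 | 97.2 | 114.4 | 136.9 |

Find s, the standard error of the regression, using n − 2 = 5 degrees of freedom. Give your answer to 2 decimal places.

s = 1.64

m=20: ŷ = -24 + 2·20 = 16; r = 15.6 − 16 = -0.4
m=30: ŷ = -24 + 2·30 = 36; r = 38 − 36 = 2
m=40: ŷ = -24 + 2·40 = 56; r = 53.9 − 56 = -2.1
m=50: ŷ = -24 + 2·50 = 76; r = 76 − 76 = 0
m=60: ŷ = -24 + 2·60 = 96; r = 97.2 − 96 = 1.2
m=70: ŷ = -24 + 2·70 = 116; r = 114.4 − 116 = -1.6
m=80: ŷ = -24 + 2·80 = 136; r = 136.9 − 136 = 0.9
SSE = 0.16 + 4 + 4.41 + 0 + 1.44 + 2.56 + 0.81 = 13.38
s = √(13.38/5) = √2.676 ≈ 1.64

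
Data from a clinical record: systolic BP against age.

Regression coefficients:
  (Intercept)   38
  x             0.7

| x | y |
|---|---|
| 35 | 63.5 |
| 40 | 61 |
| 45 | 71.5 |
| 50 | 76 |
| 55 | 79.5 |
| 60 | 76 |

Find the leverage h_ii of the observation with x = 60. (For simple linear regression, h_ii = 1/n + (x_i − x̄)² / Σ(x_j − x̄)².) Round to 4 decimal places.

x̄ = (35 + 40 + 45 + 50 + 55 + 60)/6 = 47.5
Σ(x − x̄)² = 156.25 + 56.25 + 6.25 + 6.25 + 56.25 + 156.25 = 437.5
h = 1/6 + (12.5)²/437.5 = 0.166667 + 0.357143 = 0.5238

h = 0.5238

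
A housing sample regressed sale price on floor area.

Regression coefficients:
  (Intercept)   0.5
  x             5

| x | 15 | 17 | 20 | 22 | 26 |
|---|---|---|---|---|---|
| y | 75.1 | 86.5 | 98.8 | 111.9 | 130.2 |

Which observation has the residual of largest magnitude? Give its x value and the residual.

x=15: ŷ = 0.5 + 5·15 = 75.5; r = 75.1 − 75.5 = -0.4
x=17: ŷ = 0.5 + 5·17 = 85.5; r = 86.5 − 85.5 = 1
x=20: ŷ = 0.5 + 5·20 = 100.5; r = 98.8 − 100.5 = -1.7
x=22: ŷ = 0.5 + 5·22 = 110.5; r = 111.9 − 110.5 = 1.4
x=26: ŷ = 0.5 + 5·26 = 130.5; r = 130.2 − 130.5 = -0.3
Largest |r| is 1.7 at x = 20, residual -1.7.

x = 20, r = -1.7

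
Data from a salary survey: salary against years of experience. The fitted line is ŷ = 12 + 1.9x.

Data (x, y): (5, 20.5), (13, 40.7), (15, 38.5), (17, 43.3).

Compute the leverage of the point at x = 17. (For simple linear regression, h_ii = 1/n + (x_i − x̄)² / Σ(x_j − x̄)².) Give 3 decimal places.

x̄ = (5 + 13 + 15 + 17)/4 = 12.5
Σ(x − x̄)² = 56.25 + 0.25 + 6.25 + 20.25 = 83
h = 1/4 + (4.5)²/83 = 0.25 + 0.243976 = 0.494

h = 0.494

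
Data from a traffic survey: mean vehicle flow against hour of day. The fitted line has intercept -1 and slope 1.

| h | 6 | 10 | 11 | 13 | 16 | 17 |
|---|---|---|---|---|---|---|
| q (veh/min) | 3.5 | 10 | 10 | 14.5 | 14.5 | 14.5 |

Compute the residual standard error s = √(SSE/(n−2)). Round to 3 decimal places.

h=6: q̂ = -1 + 6 = 5; r = 3.5 − 5 = -1.5
h=10: q̂ = -1 + 10 = 9; r = 10 − 9 = 1
h=11: q̂ = -1 + 11 = 10; r = 10 − 10 = 0
h=13: q̂ = -1 + 13 = 12; r = 14.5 − 12 = 2.5
h=16: q̂ = -1 + 16 = 15; r = 14.5 − 15 = -0.5
h=17: q̂ = -1 + 17 = 16; r = 14.5 − 16 = -1.5
SSE = 2.25 + 1 + 0 + 6.25 + 0.25 + 2.25 = 12
s = √(12/4) = √3 ≈ 1.732

s = 1.732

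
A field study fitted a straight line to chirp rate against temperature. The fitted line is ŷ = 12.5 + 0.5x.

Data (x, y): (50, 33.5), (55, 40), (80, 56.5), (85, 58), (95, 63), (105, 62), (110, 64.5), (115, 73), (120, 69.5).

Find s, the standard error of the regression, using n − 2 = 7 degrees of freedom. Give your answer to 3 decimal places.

x=50: ŷ = 12.5 + 0.5·50 = 37.5; r = 33.5 − 37.5 = -4
x=55: ŷ = 12.5 + 0.5·55 = 40; r = 40 − 40 = 0
x=80: ŷ = 12.5 + 0.5·80 = 52.5; r = 56.5 − 52.5 = 4
x=85: ŷ = 12.5 + 0.5·85 = 55; r = 58 − 55 = 3
x=95: ŷ = 12.5 + 0.5·95 = 60; r = 63 − 60 = 3
x=105: ŷ = 12.5 + 0.5·105 = 65; r = 62 − 65 = -3
x=110: ŷ = 12.5 + 0.5·110 = 67.5; r = 64.5 − 67.5 = -3
x=115: ŷ = 12.5 + 0.5·115 = 70; r = 73 − 70 = 3
x=120: ŷ = 12.5 + 0.5·120 = 72.5; r = 69.5 − 72.5 = -3
SSE = 16 + 0 + 16 + 9 + 9 + 9 + 9 + 9 + 9 = 86
s = √(86/7) = √12.2857 ≈ 3.505

s = 3.505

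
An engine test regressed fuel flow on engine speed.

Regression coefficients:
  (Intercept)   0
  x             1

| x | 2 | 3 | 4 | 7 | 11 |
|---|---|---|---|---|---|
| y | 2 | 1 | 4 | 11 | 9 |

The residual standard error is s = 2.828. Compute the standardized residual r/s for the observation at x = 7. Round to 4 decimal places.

ŷ = 7 = 7
r = 11 − 7 = 4
r/s = 4 / 2.828 = 1.4144

1.4144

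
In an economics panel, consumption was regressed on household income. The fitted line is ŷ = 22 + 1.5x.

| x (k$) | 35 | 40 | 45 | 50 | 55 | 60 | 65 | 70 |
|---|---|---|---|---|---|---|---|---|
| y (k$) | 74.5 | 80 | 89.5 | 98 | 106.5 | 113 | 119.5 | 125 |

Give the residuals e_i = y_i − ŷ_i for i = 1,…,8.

0, -2, 0, 1, 2, 1, 0, -2

x=35: ŷ = 22 + 1.5·35 = 74.5; e = 74.5 − 74.5 = 0
x=40: ŷ = 22 + 1.5·40 = 82; e = 80 − 82 = -2
x=45: ŷ = 22 + 1.5·45 = 89.5; e = 89.5 − 89.5 = 0
x=50: ŷ = 22 + 1.5·50 = 97; e = 98 − 97 = 1
x=55: ŷ = 22 + 1.5·55 = 104.5; e = 106.5 − 104.5 = 2
x=60: ŷ = 22 + 1.5·60 = 112; e = 113 − 112 = 1
x=65: ŷ = 22 + 1.5·65 = 119.5; e = 119.5 − 119.5 = 0
x=70: ŷ = 22 + 1.5·70 = 127; e = 125 − 127 = -2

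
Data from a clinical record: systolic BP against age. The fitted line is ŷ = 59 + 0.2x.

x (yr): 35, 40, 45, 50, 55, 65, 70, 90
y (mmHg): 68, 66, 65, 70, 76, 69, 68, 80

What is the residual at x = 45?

r = -3

ŷ = 59 + 0.2·45 = 68
r = 65 − 68 = -3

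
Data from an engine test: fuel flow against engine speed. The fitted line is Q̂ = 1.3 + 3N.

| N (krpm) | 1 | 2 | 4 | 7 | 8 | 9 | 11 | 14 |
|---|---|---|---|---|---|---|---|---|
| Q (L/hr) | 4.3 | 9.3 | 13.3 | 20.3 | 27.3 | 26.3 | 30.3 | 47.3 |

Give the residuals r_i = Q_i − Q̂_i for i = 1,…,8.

N=1: Q̂ = 1.3 + 3·1 = 4.3; r = 4.3 − 4.3 = 0
N=2: Q̂ = 1.3 + 3·2 = 7.3; r = 9.3 − 7.3 = 2
N=4: Q̂ = 1.3 + 3·4 = 13.3; r = 13.3 − 13.3 = 0
N=7: Q̂ = 1.3 + 3·7 = 22.3; r = 20.3 − 22.3 = -2
N=8: Q̂ = 1.3 + 3·8 = 25.3; r = 27.3 − 25.3 = 2
N=9: Q̂ = 1.3 + 3·9 = 28.3; r = 26.3 − 28.3 = -2
N=11: Q̂ = 1.3 + 3·11 = 34.3; r = 30.3 − 34.3 = -4
N=14: Q̂ = 1.3 + 3·14 = 43.3; r = 47.3 − 43.3 = 4

0, 2, 0, -2, 2, -2, -4, 4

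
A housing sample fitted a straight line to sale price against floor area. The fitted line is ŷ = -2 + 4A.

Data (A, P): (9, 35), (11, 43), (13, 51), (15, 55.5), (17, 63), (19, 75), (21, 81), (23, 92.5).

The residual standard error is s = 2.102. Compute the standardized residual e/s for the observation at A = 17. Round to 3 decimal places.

ŷ = -2 + 4·17 = 66
e = 63 − 66 = -3
e/s = -3 / 2.102 = -1.427

-1.427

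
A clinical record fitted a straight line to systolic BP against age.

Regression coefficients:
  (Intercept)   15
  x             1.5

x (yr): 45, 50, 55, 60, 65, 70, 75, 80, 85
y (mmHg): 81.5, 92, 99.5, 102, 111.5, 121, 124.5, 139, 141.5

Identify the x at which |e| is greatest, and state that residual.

x = 80, e = 4

x=45: ŷ = 15 + 1.5·45 = 82.5; e = 81.5 − 82.5 = -1
x=50: ŷ = 15 + 1.5·50 = 90; e = 92 − 90 = 2
x=55: ŷ = 15 + 1.5·55 = 97.5; e = 99.5 − 97.5 = 2
x=60: ŷ = 15 + 1.5·60 = 105; e = 102 − 105 = -3
x=65: ŷ = 15 + 1.5·65 = 112.5; e = 111.5 − 112.5 = -1
x=70: ŷ = 15 + 1.5·70 = 120; e = 121 − 120 = 1
x=75: ŷ = 15 + 1.5·75 = 127.5; e = 124.5 − 127.5 = -3
x=80: ŷ = 15 + 1.5·80 = 135; e = 139 − 135 = 4
x=85: ŷ = 15 + 1.5·85 = 142.5; e = 141.5 − 142.5 = -1
Largest |e| is 4 at x = 80, residual 4.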